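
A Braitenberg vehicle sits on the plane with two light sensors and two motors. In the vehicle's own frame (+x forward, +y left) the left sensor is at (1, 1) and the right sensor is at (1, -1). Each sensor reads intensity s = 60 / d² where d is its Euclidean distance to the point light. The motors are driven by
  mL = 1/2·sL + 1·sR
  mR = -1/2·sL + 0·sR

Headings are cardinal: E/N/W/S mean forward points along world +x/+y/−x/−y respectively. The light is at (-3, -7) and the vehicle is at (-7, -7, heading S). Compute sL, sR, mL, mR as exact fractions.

left sensor world pos  = (-6, -8); dL² = 10
right sensor world pos = (-8, -8); dR² = 26
sL = 60/10 = 6
sR = 60/26 = 30/13
mL = 1/2·sL + 1·sR = 69/13
mR = -1/2·sL + 0·sR = -3

6 30/13 69/13 -3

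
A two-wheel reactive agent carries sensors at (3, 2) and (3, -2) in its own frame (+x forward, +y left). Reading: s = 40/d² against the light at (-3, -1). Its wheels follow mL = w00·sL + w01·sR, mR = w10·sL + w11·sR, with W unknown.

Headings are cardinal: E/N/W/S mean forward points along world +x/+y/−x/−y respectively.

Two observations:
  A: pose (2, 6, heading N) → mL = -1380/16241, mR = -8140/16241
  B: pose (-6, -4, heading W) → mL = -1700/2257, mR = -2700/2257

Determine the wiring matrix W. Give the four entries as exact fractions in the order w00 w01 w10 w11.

1/2 -1 -1 -1/2

obs A: pose=(2,6,N) → sL=40/109, sR=40/149, mL=-1380/16241, mR=-8140/16241
obs B: pose=(-6,-4,W) → sL=40/61, sR=40/37, mL=-1700/2257, mR=-2700/2257
sensor matrix S = [[40/109, 40/149], [40/61, 40/37]]; det S = 8089600/36655937
solve [mL_A; mL_B] = S·[w00; w01] and [mR_A; mR_B] = S·[w10; w11]:
  w00 = 1/2, w01 = -1, w10 = -1, w11 = -1/2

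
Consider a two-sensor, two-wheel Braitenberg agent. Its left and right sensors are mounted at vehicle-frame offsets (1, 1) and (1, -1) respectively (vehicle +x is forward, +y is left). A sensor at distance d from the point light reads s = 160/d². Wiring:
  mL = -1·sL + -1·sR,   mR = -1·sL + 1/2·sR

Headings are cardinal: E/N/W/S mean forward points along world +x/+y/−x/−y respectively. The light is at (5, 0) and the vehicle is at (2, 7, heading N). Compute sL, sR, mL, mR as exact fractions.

2 40/17 -74/17 -14/17

left sensor world pos  = (1, 8); dL² = 80
right sensor world pos = (3, 8); dR² = 68
sL = 160/80 = 2
sR = 160/68 = 40/17
mL = -1·sL + -1·sR = -74/17
mR = -1·sL + 1/2·sR = -14/17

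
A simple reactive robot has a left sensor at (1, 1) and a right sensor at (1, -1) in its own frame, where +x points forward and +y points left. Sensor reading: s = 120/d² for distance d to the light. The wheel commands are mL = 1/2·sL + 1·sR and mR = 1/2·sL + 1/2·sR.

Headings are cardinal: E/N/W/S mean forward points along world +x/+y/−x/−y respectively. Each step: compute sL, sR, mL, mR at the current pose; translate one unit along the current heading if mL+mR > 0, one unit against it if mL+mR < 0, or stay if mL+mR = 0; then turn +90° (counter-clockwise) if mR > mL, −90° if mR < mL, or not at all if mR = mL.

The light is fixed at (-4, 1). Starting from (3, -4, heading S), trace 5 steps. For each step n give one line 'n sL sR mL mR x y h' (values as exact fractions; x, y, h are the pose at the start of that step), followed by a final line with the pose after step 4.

0 6/5 5/3 34/15 43/30 3 -4 S
1 24/17 120/61 2772/1037 1752/1037 3 -5 W
2 12/5 60/37 522/185 372/185 2 -5 N
3 24/13 24/17 516/221 360/221 2 -4 E
4 6/5 5/3 34/15 43/30 3 -4 S
final 3 -5 W

n=0: pose=(3,-4,S); sL=6/5, sR=5/3; mL=34/15, mR=43/30; mL+mR=37/10 → advance +1; mR−mL=-5/6 → turn -1·90°
n=1: pose=(3,-5,W); sL=24/17, sR=120/61; mL=2772/1037, mR=1752/1037; mL+mR=4524/1037 → advance +1; mR−mL=-60/61 → turn -1·90°
n=2: pose=(2,-5,N); sL=12/5, sR=60/37; mL=522/185, mR=372/185; mL+mR=894/185 → advance +1; mR−mL=-30/37 → turn -1·90°
n=3: pose=(2,-4,E); sL=24/13, sR=24/17; mL=516/221, mR=360/221; mL+mR=876/221 → advance +1; mR−mL=-12/17 → turn -1·90°
n=4: pose=(3,-4,S); sL=6/5, sR=5/3; mL=34/15, mR=43/30; mL+mR=37/10 → advance +1; mR−mL=-5/6 → turn -1·90°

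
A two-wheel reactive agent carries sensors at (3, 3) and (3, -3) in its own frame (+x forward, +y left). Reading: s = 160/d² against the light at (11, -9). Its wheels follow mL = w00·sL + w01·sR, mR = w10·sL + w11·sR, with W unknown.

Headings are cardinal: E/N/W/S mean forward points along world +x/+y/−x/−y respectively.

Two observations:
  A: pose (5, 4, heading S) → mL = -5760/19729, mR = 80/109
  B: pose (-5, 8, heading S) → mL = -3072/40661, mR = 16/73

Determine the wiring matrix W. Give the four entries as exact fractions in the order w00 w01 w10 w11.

obs A: pose=(5,4,S) → sL=160/109, sR=160/181, mL=-5760/19729, mR=80/109
obs B: pose=(-5,8,S) → sL=32/73, sR=160/557, mL=-3072/40661, mR=16/73
sensor matrix S = [[160/109, 160/181], [32/73, 160/557]]; det S = 27402240/802200869
solve [mL_A; mL_B] = S·[w00; w01] and [mR_A; mR_B] = S·[w10; w11]:
  w00 = -1/2, w01 = 1/2, w10 = 1/2, w11 = 0

-1/2 1/2 1/2 0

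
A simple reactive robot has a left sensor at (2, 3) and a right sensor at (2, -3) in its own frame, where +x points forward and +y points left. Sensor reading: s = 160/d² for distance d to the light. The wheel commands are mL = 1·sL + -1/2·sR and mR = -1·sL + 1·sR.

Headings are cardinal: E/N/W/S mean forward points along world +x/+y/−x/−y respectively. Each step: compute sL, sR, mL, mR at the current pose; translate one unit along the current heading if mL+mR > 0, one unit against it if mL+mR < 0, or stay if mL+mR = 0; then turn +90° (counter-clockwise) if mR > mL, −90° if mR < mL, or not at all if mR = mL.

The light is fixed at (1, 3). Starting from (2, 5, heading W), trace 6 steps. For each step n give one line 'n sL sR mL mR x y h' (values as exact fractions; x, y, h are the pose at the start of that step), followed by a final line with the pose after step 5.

0 80 80/13 1000/13 -960/13 2 5 W
1 32/5 32/5 16/5 0 1 5 N
2 4 40 -16 36 1 6 E
3 160/29 160/41 4240/1189 -1920/1189 2 6 N
4 80/29 16 -152/29 384/29 2 7 E
5 160/37 160/61 6800/2257 -3840/2257 3 7 N
final 3 8 E

n=0: pose=(2,5,W); sL=80, sR=80/13; mL=1000/13, mR=-960/13; mL+mR=40/13 → advance +1; mR−mL=-1960/13 → turn -1·90°
n=1: pose=(1,5,N); sL=32/5, sR=32/5; mL=16/5, mR=0; mL+mR=16/5 → advance +1; mR−mL=-16/5 → turn -1·90°
n=2: pose=(1,6,E); sL=4, sR=40; mL=-16, mR=36; mL+mR=20 → advance +1; mR−mL=52 → turn +1·90°
n=3: pose=(2,6,N); sL=160/29, sR=160/41; mL=4240/1189, mR=-1920/1189; mL+mR=80/41 → advance +1; mR−mL=-6160/1189 → turn -1·90°
n=4: pose=(2,7,E); sL=80/29, sR=16; mL=-152/29, mR=384/29; mL+mR=8 → advance +1; mR−mL=536/29 → turn +1·90°
n=5: pose=(3,7,N); sL=160/37, sR=160/61; mL=6800/2257, mR=-3840/2257; mL+mR=80/61 → advance +1; mR−mL=-10640/2257 → turn -1·90°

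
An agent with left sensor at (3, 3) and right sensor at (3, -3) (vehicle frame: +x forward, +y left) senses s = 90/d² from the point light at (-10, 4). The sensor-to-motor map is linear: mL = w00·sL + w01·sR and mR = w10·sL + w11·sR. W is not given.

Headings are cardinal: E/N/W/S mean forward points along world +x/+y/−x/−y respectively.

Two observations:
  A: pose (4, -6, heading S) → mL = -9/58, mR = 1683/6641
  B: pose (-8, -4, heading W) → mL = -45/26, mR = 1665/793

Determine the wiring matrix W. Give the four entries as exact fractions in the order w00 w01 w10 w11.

0 -1/2 1/2 1/2

obs A: pose=(4,-6,S) → sL=45/229, sR=9/29, mL=-9/58, mR=1683/6641
obs B: pose=(-8,-4,W) → sL=45/61, sR=45/13, mL=-45/26, mR=1665/793
sensor matrix S = [[45/229, 9/29], [45/61, 45/13]]; det S = 2376540/5266313
solve [mL_A; mL_B] = S·[w00; w01] and [mR_A; mR_B] = S·[w10; w11]:
  w00 = 0, w01 = -1/2, w10 = 1/2, w11 = 1/2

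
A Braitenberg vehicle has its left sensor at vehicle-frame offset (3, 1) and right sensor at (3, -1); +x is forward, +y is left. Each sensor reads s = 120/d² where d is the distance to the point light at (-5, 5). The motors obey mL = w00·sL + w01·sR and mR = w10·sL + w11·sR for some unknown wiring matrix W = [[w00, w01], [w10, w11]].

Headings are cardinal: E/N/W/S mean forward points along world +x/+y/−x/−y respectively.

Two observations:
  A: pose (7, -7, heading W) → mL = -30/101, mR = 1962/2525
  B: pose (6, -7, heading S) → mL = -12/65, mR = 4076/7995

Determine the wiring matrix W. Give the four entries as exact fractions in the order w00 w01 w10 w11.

obs A: pose=(7,-7,W) → sL=12/25, sR=60/101, mL=-30/101, mR=1962/2525
obs B: pose=(6,-7,S) → sL=40/123, sR=24/65, mL=-12/65, mR=4076/7995
sensor matrix S = [[12/25, 60/101], [40/123, 24/65]]; det S = -107392/6729125
solve [mL_A; mL_B] = S·[w00; w01] and [mR_A; mR_B] = S·[w10; w11]:
  w00 = 0, w01 = -1/2, w10 = 1, w11 = 1/2

0 -1/2 1 1/2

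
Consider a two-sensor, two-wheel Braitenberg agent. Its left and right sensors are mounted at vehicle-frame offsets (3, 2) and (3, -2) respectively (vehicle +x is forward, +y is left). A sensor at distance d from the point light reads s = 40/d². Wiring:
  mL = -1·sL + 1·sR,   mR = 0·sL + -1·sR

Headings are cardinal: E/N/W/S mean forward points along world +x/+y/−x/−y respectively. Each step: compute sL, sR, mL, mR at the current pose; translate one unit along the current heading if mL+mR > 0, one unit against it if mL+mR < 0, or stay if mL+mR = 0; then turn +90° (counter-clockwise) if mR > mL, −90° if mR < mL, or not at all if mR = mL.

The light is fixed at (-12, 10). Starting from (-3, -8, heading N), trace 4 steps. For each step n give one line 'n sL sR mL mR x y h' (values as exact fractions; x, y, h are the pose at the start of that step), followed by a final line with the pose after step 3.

n=0: pose=(-3,-8,N); sL=20/137, sR=20/173; mL=-720/23701, mR=-20/173; mL+mR=-20/137 → advance -1; mR−mL=-2020/23701 → turn -1·90°
n=1: pose=(-3,-9,E); sL=40/433, sR=8/117; mL=-1216/50661, mR=-8/117; mL+mR=-40/433 → advance -1; mR−mL=-2248/50661 → turn -1·90°
n=2: pose=(-4,-9,S); sL=5/73, sR=1/13; mL=8/949, mR=-1/13; mL+mR=-5/73 → advance -1; mR−mL=-81/949 → turn -1·90°
n=3: pose=(-4,-8,W); sL=8/85, sR=40/281; mL=1152/23885, mR=-40/281; mL+mR=-8/85 → advance -1; mR−mL=-4552/23885 → turn -1·90°

0 20/137 20/173 -720/23701 -20/173 -3 -8 N
1 40/433 8/117 -1216/50661 -8/117 -3 -9 E
2 5/73 1/13 8/949 -1/13 -4 -9 S
3 8/85 40/281 1152/23885 -40/281 -4 -8 W
final -3 -8 N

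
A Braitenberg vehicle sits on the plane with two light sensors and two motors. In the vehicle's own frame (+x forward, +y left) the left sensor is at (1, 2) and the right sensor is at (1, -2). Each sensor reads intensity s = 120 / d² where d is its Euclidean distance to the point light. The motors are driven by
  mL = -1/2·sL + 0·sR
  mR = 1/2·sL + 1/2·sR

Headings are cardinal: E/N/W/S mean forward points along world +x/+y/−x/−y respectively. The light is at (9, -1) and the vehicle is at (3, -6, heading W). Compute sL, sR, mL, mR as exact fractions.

left sensor world pos  = (2, -8); dL² = 98
right sensor world pos = (2, -4); dR² = 58
sL = 120/98 = 60/49
sR = 120/58 = 60/29
mL = -1/2·sL + 0·sR = -30/49
mR = 1/2·sL + 1/2·sR = 2340/1421

60/49 60/29 -30/49 2340/1421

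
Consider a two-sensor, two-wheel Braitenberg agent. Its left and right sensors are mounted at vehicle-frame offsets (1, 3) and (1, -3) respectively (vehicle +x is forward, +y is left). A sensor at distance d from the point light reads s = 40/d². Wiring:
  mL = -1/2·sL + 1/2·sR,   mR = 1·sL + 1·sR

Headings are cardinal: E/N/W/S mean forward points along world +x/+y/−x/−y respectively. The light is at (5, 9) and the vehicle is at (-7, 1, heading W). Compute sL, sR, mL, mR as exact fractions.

left sensor world pos  = (-8, -2); dL² = 290
right sensor world pos = (-8, 4); dR² = 194
sL = 40/290 = 4/29
sR = 40/194 = 20/97
mL = -1/2·sL + 1/2·sR = 96/2813
mR = 1·sL + 1·sR = 968/2813

4/29 20/97 96/2813 968/2813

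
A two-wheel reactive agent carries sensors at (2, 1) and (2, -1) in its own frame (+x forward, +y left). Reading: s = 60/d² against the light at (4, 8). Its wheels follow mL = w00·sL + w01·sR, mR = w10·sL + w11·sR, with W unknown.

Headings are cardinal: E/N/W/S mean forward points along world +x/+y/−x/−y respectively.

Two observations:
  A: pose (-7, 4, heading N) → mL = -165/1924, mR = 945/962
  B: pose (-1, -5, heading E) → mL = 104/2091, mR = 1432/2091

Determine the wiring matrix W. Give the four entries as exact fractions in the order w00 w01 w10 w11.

obs A: pose=(-7,4,N) → sL=15/37, sR=15/26, mL=-165/1924, mR=945/962
obs B: pose=(-1,-5,E) → sL=20/51, sR=12/41, mL=104/2091, mR=1432/2091
sensor matrix S = [[15/37, 15/26], [20/51, 12/41]]; det S = -36070/335257
solve [mL_A; mL_B] = S·[w00; w01] and [mR_A; mR_B] = S·[w10; w11]:
  w00 = 1/2, w01 = -1/2, w10 = 1, w11 = 1

1/2 -1/2 1 1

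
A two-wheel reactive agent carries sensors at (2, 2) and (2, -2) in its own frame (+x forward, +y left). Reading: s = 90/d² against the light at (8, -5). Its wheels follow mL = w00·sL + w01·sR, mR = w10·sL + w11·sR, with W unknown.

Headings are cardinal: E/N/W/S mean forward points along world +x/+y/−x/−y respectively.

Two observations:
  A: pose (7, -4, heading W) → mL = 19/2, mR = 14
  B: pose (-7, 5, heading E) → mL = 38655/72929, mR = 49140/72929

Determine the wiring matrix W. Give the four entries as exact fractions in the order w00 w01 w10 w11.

1/2 1 1 1

obs A: pose=(7,-4,W) → sL=9, sR=5, mL=19/2, mR=14
obs B: pose=(-7,5,E) → sL=90/313, sR=90/233, mL=38655/72929, mR=49140/72929
sensor matrix S = [[9, 5], [90/313, 90/233]]; det S = 148680/72929
solve [mL_A; mL_B] = S·[w00; w01] and [mR_A; mR_B] = S·[w10; w11]:
  w00 = 1/2, w01 = 1, w10 = 1, w11 = 1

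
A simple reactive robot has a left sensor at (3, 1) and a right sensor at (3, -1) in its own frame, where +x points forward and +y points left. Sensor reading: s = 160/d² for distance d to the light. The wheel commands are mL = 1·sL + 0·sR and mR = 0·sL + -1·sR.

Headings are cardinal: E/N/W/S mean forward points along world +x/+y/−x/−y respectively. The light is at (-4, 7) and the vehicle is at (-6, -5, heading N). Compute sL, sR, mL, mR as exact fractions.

left sensor world pos  = (-7, -2); dL² = 90
right sensor world pos = (-5, -2); dR² = 82
sL = 160/90 = 16/9
sR = 160/82 = 80/41
mL = 1·sL + 0·sR = 16/9
mR = 0·sL + -1·sR = -80/41

16/9 80/41 16/9 -80/41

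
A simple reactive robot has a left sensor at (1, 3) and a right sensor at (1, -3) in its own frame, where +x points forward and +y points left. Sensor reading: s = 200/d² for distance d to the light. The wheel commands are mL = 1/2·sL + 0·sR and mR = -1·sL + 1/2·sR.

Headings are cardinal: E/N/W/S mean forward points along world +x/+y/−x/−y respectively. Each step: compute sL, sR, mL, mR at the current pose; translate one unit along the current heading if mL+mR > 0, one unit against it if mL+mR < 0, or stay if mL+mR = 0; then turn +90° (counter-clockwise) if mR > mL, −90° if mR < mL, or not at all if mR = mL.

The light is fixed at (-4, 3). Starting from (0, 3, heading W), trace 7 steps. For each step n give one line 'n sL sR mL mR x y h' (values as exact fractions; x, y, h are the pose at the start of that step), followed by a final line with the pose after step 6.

0 100/9 100/9 50/9 -50/9 0 3 W
1 100 4 50 -98 0 3 N
2 200/29 200/41 100/29 -5300/1189 0 2 E
3 5 50 5/2 20 -1 2 S
4 200/17 200/41 100/17 -6500/697 -1 1 E
5 100/17 20 50/17 70/17 -2 1 S
6 200/9 40/9 100/9 -20 -2 0 E
final -3 0 S

n=0: pose=(0,3,W); sL=100/9, sR=100/9; mL=50/9, mR=-50/9; mL+mR=0 → advance +0; mR−mL=-100/9 → turn -1·90°
n=1: pose=(0,3,N); sL=100, sR=4; mL=50, mR=-98; mL+mR=-48 → advance -1; mR−mL=-148 → turn -1·90°
n=2: pose=(0,2,E); sL=200/29, sR=200/41; mL=100/29, mR=-5300/1189; mL+mR=-1200/1189 → advance -1; mR−mL=-9400/1189 → turn -1·90°
n=3: pose=(-1,2,S); sL=5, sR=50; mL=5/2, mR=20; mL+mR=45/2 → advance +1; mR−mL=35/2 → turn +1·90°
n=4: pose=(-1,1,E); sL=200/17, sR=200/41; mL=100/17, mR=-6500/697; mL+mR=-2400/697 → advance -1; mR−mL=-10600/697 → turn -1·90°
n=5: pose=(-2,1,S); sL=100/17, sR=20; mL=50/17, mR=70/17; mL+mR=120/17 → advance +1; mR−mL=20/17 → turn +1·90°
n=6: pose=(-2,0,E); sL=200/9, sR=40/9; mL=100/9, mR=-20; mL+mR=-80/9 → advance -1; mR−mL=-280/9 → turn -1·90°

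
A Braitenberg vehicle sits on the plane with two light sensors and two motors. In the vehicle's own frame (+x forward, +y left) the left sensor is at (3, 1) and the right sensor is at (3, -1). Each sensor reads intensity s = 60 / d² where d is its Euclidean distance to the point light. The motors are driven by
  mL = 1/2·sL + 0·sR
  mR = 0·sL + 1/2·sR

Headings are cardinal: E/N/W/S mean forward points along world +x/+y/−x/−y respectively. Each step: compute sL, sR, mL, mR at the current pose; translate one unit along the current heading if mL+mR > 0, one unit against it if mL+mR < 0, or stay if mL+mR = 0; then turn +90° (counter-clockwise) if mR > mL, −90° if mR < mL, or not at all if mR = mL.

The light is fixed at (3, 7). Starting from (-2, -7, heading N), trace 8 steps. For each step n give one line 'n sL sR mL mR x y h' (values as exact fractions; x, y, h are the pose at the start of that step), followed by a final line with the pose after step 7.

0 60/157 60/137 30/157 30/137 -2 -7 N
1 3/13 15/52 3/26 15/104 -2 -6 W
2 60/281 12/61 30/281 6/61 -3 -6 S
3 10/51 6/25 5/51 3/25 -3 -7 W
4 12/65 60/353 6/65 30/353 -4 -7 S
5 15/89 15/74 15/178 15/148 -4 -8 W
6 60/373 4/27 30/373 2/27 -5 -8 S
7 6/41 30/173 3/41 15/173 -5 -9 W
final -6 -9 S

n=0: pose=(-2,-7,N); sL=60/157, sR=60/137; mL=30/157, mR=30/137; mL+mR=8820/21509 → advance +1; mR−mL=600/21509 → turn +1·90°
n=1: pose=(-2,-6,W); sL=3/13, sR=15/52; mL=3/26, mR=15/104; mL+mR=27/104 → advance +1; mR−mL=3/104 → turn +1·90°
n=2: pose=(-3,-6,S); sL=60/281, sR=12/61; mL=30/281, mR=6/61; mL+mR=3516/17141 → advance +1; mR−mL=-144/17141 → turn -1·90°
n=3: pose=(-3,-7,W); sL=10/51, sR=6/25; mL=5/51, mR=3/25; mL+mR=278/1275 → advance +1; mR−mL=28/1275 → turn +1·90°
n=4: pose=(-4,-7,S); sL=12/65, sR=60/353; mL=6/65, mR=30/353; mL+mR=4068/22945 → advance +1; mR−mL=-168/22945 → turn -1·90°
n=5: pose=(-4,-8,W); sL=15/89, sR=15/74; mL=15/178, mR=15/148; mL+mR=2445/13172 → advance +1; mR−mL=225/13172 → turn +1·90°
n=6: pose=(-5,-8,S); sL=60/373, sR=4/27; mL=30/373, mR=2/27; mL+mR=1556/10071 → advance +1; mR−mL=-64/10071 → turn -1·90°
n=7: pose=(-5,-9,W); sL=6/41, sR=30/173; mL=3/41, mR=15/173; mL+mR=1134/7093 → advance +1; mR−mL=96/7093 → turn +1·90°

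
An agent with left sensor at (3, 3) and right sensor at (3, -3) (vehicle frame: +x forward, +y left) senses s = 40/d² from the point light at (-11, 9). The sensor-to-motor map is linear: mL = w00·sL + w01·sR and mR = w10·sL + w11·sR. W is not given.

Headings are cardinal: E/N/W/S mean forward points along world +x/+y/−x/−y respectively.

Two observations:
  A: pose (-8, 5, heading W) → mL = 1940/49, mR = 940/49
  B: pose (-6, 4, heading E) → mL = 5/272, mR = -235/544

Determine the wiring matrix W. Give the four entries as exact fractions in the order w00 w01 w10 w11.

-1/2 1 -1 1/2

obs A: pose=(-8,5,W) → sL=40/49, sR=40, mL=1940/49, mR=940/49
obs B: pose=(-6,4,E) → sL=10/17, sR=5/16, mL=5/272, mR=-235/544
sensor matrix S = [[40/49, 40], [10/17, 5/16]]; det S = -38775/1666
solve [mL_A; mL_B] = S·[w00; w01] and [mR_A; mR_B] = S·[w10; w11]:
  w00 = -1/2, w01 = 1, w10 = -1, w11 = 1/2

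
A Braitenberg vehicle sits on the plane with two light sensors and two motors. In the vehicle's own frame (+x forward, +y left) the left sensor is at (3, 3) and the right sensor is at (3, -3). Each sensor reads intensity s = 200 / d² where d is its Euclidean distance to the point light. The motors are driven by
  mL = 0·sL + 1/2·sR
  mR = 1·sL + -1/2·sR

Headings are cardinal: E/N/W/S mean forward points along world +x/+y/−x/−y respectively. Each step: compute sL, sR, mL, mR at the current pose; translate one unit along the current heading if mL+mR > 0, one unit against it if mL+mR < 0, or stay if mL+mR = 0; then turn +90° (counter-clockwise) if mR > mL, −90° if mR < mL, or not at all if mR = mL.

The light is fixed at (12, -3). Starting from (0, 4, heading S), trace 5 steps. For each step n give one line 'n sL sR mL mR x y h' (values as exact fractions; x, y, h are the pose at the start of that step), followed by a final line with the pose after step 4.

0 200/97 200/241 100/241 38500/23377 0 4 S
1 100/81 20/9 10/9 10/81 0 3 E
2 200/73 40/41 20/41 6740/2993 1 3 S
3 25/16 50/17 25/17 25/272 1 2 E
4 200/53 200/173 100/173 29300/9169 2 2 S
final 2 1 E

n=0: pose=(0,4,S); sL=200/97, sR=200/241; mL=100/241, mR=38500/23377; mL+mR=200/97 → advance +1; mR−mL=28800/23377 → turn +1·90°
n=1: pose=(0,3,E); sL=100/81, sR=20/9; mL=10/9, mR=10/81; mL+mR=100/81 → advance +1; mR−mL=-80/81 → turn -1·90°
n=2: pose=(1,3,S); sL=200/73, sR=40/41; mL=20/41, mR=6740/2993; mL+mR=200/73 → advance +1; mR−mL=5280/2993 → turn +1·90°
n=3: pose=(1,2,E); sL=25/16, sR=50/17; mL=25/17, mR=25/272; mL+mR=25/16 → advance +1; mR−mL=-375/272 → turn -1·90°
n=4: pose=(2,2,S); sL=200/53, sR=200/173; mL=100/173, mR=29300/9169; mL+mR=200/53 → advance +1; mR−mL=24000/9169 → turn +1·90°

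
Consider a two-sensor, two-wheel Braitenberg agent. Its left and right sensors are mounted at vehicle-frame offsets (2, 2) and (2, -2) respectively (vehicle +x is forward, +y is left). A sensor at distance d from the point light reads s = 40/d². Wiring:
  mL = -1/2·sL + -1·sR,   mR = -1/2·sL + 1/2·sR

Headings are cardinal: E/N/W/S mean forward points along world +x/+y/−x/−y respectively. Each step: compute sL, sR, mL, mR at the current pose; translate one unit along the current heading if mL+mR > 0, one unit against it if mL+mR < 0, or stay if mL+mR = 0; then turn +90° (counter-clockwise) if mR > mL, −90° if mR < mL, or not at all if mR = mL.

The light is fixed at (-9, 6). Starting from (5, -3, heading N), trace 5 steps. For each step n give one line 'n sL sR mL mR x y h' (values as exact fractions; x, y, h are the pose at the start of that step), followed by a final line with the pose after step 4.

n=0: pose=(5,-3,N); sL=40/193, sR=8/61; mL=-2764/11773, mR=-448/11773; mL+mR=-3212/11773 → advance -1; mR−mL=12/61 → turn +1·90°
n=1: pose=(5,-4,W); sL=5/36, sR=5/26; mL=-245/936, mR=25/936; mL+mR=-55/234 → advance -1; mR−mL=15/52 → turn +1·90°
n=2: pose=(6,-4,S); sL=40/433, sR=40/313; mL=-23580/135529, mR=2400/135529; mL+mR=-21180/135529 → advance -1; mR−mL=60/313 → turn +1·90°
n=3: pose=(6,-3,E); sL=20/169, sR=4/41; mL=-1086/6929, mR=-72/6929; mL+mR=-1158/6929 → advance -1; mR−mL=6/41 → turn +1·90°
n=4: pose=(5,-3,N); sL=40/193, sR=8/61; mL=-2764/11773, mR=-448/11773; mL+mR=-3212/11773 → advance -1; mR−mL=12/61 → turn +1·90°

0 40/193 8/61 -2764/11773 -448/11773 5 -3 N
1 5/36 5/26 -245/936 25/936 5 -4 W
2 40/433 40/313 -23580/135529 2400/135529 6 -4 S
3 20/169 4/41 -1086/6929 -72/6929 6 -3 E
4 40/193 8/61 -2764/11773 -448/11773 5 -3 N
final 5 -4 W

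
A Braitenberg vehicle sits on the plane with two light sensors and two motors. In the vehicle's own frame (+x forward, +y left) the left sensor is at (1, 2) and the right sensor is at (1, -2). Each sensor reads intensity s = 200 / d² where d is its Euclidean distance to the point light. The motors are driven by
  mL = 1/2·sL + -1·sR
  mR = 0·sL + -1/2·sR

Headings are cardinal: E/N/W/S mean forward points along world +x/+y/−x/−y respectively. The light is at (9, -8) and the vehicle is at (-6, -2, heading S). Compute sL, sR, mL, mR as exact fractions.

100/97 100/157 -1850/15229 -50/157

left sensor world pos  = (-4, -3); dL² = 194
right sensor world pos = (-8, -3); dR² = 314
sL = 200/194 = 100/97
sR = 200/314 = 100/157
mL = 1/2·sL + -1·sR = -1850/15229
mR = 0·sL + -1/2·sR = -50/157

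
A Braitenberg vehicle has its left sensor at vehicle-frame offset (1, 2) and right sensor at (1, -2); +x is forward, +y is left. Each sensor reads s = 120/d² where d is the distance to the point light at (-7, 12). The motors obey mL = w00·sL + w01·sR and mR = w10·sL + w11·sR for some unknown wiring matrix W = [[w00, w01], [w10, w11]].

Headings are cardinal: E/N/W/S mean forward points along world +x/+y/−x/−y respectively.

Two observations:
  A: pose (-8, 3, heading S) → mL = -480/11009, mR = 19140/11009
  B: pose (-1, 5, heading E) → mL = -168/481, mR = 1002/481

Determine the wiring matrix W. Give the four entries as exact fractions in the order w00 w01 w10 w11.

-1/2 1/2 1 1/2

obs A: pose=(-8,3,S) → sL=120/101, sR=120/109, mL=-480/11009, mR=19140/11009
obs B: pose=(-1,5,E) → sL=60/37, sR=12/13, mL=-168/481, mR=1002/481
sensor matrix S = [[120/101, 120/109], [60/37, 12/13]]; det S = -3646080/5295329
solve [mL_A; mL_B] = S·[w00; w01] and [mR_A; mR_B] = S·[w10; w11]:
  w00 = -1/2, w01 = 1/2, w10 = 1, w11 = 1/2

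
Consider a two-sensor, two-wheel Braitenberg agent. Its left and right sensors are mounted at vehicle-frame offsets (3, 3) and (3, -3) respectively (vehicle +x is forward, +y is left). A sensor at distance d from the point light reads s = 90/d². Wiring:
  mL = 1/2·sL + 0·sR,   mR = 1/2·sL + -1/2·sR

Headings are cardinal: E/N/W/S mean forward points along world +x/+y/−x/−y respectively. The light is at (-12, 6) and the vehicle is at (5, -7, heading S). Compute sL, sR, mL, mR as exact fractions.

45/328 45/226 45/656 -2295/74128

left sensor world pos  = (8, -10); dL² = 656
right sensor world pos = (2, -10); dR² = 452
sL = 90/656 = 45/328
sR = 90/452 = 45/226
mL = 1/2·sL + 0·sR = 45/656
mR = 1/2·sL + -1/2·sR = -2295/74128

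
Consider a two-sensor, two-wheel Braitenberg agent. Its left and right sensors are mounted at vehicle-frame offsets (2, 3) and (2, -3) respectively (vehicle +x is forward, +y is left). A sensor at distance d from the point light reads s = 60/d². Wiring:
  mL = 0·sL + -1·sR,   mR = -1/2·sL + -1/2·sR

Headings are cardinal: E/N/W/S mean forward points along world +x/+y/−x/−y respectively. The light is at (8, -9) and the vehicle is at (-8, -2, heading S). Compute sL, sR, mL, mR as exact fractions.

left sensor world pos  = (-5, -4); dL² = 194
right sensor world pos = (-11, -4); dR² = 386
sL = 60/194 = 30/97
sR = 60/386 = 30/193
mL = 0·sL + -1·sR = -30/193
mR = -1/2·sL + -1/2·sR = -4350/18721

30/97 30/193 -30/193 -4350/18721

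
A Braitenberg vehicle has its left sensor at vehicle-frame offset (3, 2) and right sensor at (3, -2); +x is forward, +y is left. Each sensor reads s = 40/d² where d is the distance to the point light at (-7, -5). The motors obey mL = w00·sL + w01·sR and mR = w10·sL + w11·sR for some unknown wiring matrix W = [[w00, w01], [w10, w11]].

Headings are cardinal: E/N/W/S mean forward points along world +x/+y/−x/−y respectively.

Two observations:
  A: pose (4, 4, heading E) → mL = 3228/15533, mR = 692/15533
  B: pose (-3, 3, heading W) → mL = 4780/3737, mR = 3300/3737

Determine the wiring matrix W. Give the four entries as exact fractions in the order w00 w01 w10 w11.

obs A: pose=(4,4,E) → sL=40/317, sR=8/49, mL=3228/15533, mR=692/15533
obs B: pose=(-3,3,W) → sL=40/37, sR=40/101, mL=4780/3737, mR=3300/3737
sensor matrix S = [[40/317, 8/49], [40/37, 40/101]]; det S = -7344640/58046821
solve [mL_A; mL_B] = S·[w00; w01] and [mR_A; mR_B] = S·[w10; w11]:
  w00 = 1, w01 = 1/2, w10 = 1, w11 = -1/2

1 1/2 1 -1/2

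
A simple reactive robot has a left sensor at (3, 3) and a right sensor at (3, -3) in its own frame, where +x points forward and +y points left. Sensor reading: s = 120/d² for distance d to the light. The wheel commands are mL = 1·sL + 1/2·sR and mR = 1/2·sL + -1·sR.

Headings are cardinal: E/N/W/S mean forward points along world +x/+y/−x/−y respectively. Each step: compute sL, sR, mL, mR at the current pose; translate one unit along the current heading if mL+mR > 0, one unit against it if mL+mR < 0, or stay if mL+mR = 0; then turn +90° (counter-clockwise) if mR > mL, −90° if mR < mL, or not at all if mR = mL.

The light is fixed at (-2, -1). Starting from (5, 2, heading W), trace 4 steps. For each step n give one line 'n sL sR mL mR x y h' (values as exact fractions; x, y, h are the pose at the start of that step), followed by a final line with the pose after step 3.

0 15/2 30/13 225/26 75/52 5 2 W
1 8/3 40/39 124/39 4/13 4 2 N
2 12/13 60/41 882/533 -534/533 4 3 E
3 120/101 120/17 8100/1717 -11100/1717 5 3 S
final 5 4 W

n=0: pose=(5,2,W); sL=15/2, sR=30/13; mL=225/26, mR=75/52; mL+mR=525/52 → advance +1; mR−mL=-375/52 → turn -1·90°
n=1: pose=(4,2,N); sL=8/3, sR=40/39; mL=124/39, mR=4/13; mL+mR=136/39 → advance +1; mR−mL=-112/39 → turn -1·90°
n=2: pose=(4,3,E); sL=12/13, sR=60/41; mL=882/533, mR=-534/533; mL+mR=348/533 → advance +1; mR−mL=-1416/533 → turn -1·90°
n=3: pose=(5,3,S); sL=120/101, sR=120/17; mL=8100/1717, mR=-11100/1717; mL+mR=-3000/1717 → advance -1; mR−mL=-19200/1717 → turn -1·90°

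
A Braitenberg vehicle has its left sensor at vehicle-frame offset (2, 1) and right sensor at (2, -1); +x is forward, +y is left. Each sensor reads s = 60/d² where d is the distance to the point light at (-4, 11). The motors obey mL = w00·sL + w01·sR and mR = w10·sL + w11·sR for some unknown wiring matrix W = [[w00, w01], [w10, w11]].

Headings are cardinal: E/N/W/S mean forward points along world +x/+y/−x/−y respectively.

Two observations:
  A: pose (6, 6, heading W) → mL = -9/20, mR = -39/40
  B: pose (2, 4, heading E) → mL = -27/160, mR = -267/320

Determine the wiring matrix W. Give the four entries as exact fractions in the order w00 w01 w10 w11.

obs A: pose=(6,6,W) → sL=3/5, sR=3/4, mL=-9/20, mR=-39/40
obs B: pose=(2,4,E) → sL=3/5, sR=15/32, mL=-27/160, mR=-267/320
sensor matrix S = [[3/5, 3/4], [3/5, 15/32]]; det S = -27/160
solve [mL_A; mL_B] = S·[w00; w01] and [mR_A; mR_B] = S·[w10; w11]:
  w00 = 1/2, w01 = -1, w10 = -1, w11 = -1/2

1/2 -1 -1 -1/2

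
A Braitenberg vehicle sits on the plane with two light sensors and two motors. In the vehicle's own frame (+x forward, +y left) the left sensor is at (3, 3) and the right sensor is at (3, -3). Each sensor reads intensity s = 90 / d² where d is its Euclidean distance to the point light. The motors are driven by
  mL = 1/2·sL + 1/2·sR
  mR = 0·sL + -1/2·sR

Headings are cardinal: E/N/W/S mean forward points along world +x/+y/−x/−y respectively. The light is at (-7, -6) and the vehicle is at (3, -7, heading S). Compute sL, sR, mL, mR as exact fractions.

18/37 18/13 450/481 -9/13

left sensor world pos  = (6, -10); dL² = 185
right sensor world pos = (0, -10); dR² = 65
sL = 90/185 = 18/37
sR = 90/65 = 18/13
mL = 1/2·sL + 1/2·sR = 450/481
mR = 0·sL + -1/2·sR = -9/13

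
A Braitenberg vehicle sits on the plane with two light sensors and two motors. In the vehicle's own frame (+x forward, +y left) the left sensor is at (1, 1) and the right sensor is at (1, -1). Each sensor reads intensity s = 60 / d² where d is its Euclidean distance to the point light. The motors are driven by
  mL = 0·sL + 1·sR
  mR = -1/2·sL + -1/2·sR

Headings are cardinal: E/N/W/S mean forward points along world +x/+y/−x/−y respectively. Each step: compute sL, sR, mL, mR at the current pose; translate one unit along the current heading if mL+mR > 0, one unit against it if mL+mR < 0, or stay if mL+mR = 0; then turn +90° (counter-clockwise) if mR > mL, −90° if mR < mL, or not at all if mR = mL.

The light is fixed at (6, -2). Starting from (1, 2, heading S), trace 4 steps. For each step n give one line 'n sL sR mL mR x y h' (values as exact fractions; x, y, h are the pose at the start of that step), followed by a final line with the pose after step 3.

n=0: pose=(1,2,S); sL=12/5, sR=4/3; mL=4/3, mR=-28/15; mL+mR=-8/15 → advance -1; mR−mL=-16/5 → turn -1·90°
n=1: pose=(1,3,W); sL=15/13, sR=5/6; mL=5/6, mR=-155/156; mL+mR=-25/156 → advance -1; mR−mL=-95/52 → turn -1·90°
n=2: pose=(2,3,N); sL=60/61, sR=4/3; mL=4/3, mR=-212/183; mL+mR=32/183 → advance +1; mR−mL=-152/61 → turn -1·90°
n=3: pose=(2,4,E); sL=30/29, sR=30/17; mL=30/17, mR=-690/493; mL+mR=180/493 → advance +1; mR−mL=-1560/493 → turn -1·90°

0 12/5 4/3 4/3 -28/15 1 2 S
1 15/13 5/6 5/6 -155/156 1 3 W
2 60/61 4/3 4/3 -212/183 2 3 N
3 30/29 30/17 30/17 -690/493 2 4 E
final 3 4 S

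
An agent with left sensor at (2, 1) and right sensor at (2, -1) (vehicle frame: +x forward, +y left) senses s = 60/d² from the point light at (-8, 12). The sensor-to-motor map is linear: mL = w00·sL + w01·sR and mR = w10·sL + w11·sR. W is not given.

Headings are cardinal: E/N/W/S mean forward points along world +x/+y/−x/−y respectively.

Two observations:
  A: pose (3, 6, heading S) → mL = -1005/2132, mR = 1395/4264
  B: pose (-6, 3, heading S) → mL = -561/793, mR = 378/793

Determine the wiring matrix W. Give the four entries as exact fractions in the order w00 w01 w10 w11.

obs A: pose=(3,6,S) → sL=15/52, sR=15/41, mL=-1005/2132, mR=1395/4264
obs B: pose=(-6,3,S) → sL=6/13, sR=30/61, mL=-561/793, mR=378/793
sensor matrix S = [[15/52, 15/41], [6/13, 30/61]]; det S = -135/5002
solve [mL_A; mL_B] = S·[w00; w01] and [mR_A; mR_B] = S·[w10; w11]:
  w00 = -1, w01 = -1/2, w10 = 1/2, w11 = 1/2

-1 -1/2 1/2 1/2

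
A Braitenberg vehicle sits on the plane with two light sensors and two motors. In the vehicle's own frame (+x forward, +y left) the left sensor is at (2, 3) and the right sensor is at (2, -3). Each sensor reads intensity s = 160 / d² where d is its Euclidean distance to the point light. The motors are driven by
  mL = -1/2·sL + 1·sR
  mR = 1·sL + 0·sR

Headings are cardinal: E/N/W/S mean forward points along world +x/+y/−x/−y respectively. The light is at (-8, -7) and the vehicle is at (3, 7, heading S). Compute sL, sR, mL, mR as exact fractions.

left sensor world pos  = (6, 5); dL² = 340
right sensor world pos = (0, 5); dR² = 208
sL = 160/340 = 8/17
sR = 160/208 = 10/13
mL = -1/2·sL + 1·sR = 118/221
mR = 1·sL + 0·sR = 8/17

8/17 10/13 118/221 8/17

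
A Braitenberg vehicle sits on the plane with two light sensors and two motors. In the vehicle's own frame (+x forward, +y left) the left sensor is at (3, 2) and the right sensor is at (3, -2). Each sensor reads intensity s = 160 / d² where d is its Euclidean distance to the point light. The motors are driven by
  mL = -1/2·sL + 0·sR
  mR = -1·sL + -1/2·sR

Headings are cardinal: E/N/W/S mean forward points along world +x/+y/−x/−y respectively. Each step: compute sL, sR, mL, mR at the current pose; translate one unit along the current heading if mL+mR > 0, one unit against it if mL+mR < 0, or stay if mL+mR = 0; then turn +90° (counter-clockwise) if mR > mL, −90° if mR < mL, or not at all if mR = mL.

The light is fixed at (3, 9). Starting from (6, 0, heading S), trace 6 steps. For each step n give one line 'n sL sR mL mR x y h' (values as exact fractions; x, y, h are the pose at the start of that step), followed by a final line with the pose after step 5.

n=0: pose=(6,0,S); sL=160/169, sR=32/29; mL=-80/169, mR=-7344/4901; mL+mR=-9664/4901 → advance -1; mR−mL=-5024/4901 → turn -1·90°
n=1: pose=(6,1,W); sL=8/5, sR=40/9; mL=-4/5, mR=-172/45; mL+mR=-208/45 → advance -1; mR−mL=-136/45 → turn -1·90°
n=2: pose=(7,1,N); sL=160/29, sR=160/61; mL=-80/29, mR=-12080/1769; mL+mR=-16960/1769 → advance -1; mR−mL=-7200/1769 → turn -1·90°
n=3: pose=(7,0,E); sL=80/49, sR=16/17; mL=-40/49, mR=-1752/833; mL+mR=-2432/833 → advance -1; mR−mL=-1072/833 → turn -1·90°
n=4: pose=(6,0,S); sL=160/169, sR=32/29; mL=-80/169, mR=-7344/4901; mL+mR=-9664/4901 → advance -1; mR−mL=-5024/4901 → turn -1·90°
n=5: pose=(6,1,W); sL=8/5, sR=40/9; mL=-4/5, mR=-172/45; mL+mR=-208/45 → advance -1; mR−mL=-136/45 → turn -1·90°

0 160/169 32/29 -80/169 -7344/4901 6 0 S
1 8/5 40/9 -4/5 -172/45 6 1 W
2 160/29 160/61 -80/29 -12080/1769 7 1 N
3 80/49 16/17 -40/49 -1752/833 7 0 E
4 160/169 32/29 -80/169 -7344/4901 6 0 S
5 8/5 40/9 -4/5 -172/45 6 1 W
final 7 1 N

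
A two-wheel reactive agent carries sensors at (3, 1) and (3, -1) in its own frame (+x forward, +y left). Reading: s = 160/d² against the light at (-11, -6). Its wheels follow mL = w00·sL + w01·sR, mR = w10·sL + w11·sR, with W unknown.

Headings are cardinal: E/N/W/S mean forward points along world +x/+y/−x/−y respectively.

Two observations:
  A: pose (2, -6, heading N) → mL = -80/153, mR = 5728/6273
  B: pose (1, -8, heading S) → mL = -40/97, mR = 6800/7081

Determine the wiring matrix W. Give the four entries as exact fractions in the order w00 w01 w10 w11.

-1/2 0 1/2 1/2

obs A: pose=(2,-6,N) → sL=160/153, sR=32/41, mL=-80/153, mR=5728/6273
obs B: pose=(1,-8,S) → sL=80/97, sR=80/73, mL=-40/97, mR=6800/7081
sensor matrix S = [[160/153, 32/41], [80/97, 80/73]]; det S = 22312960/44419113
solve [mL_A; mL_B] = S·[w00; w01] and [mR_A; mR_B] = S·[w10; w11]:
  w00 = -1/2, w01 = 0, w10 = 1/2, w11 = 1/2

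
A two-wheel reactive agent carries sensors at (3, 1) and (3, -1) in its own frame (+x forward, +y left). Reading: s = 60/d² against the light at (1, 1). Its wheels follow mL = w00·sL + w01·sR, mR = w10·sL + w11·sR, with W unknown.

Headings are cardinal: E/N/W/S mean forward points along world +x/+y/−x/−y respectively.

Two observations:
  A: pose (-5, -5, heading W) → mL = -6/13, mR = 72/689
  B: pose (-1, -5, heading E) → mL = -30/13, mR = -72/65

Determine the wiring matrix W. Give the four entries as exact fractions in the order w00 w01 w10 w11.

obs A: pose=(-5,-5,W) → sL=6/13, sR=30/53, mL=-6/13, mR=72/689
obs B: pose=(-1,-5,E) → sL=30/13, sR=6/5, mL=-30/13, mR=-72/65
sensor matrix S = [[6/13, 30/53], [30/13, 6/5]]; det S = -2592/3445
solve [mL_A; mL_B] = S·[w00; w01] and [mR_A; mR_B] = S·[w10; w11]:
  w00 = -1, w01 = 0, w10 = -1, w11 = 1

-1 0 -1 1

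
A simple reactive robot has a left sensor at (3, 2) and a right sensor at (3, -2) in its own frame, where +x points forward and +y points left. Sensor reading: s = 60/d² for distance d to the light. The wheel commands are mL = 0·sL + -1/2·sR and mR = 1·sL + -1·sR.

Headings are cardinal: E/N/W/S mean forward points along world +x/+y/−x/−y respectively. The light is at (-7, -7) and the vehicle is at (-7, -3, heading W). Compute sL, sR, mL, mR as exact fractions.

left sensor world pos  = (-10, -5); dL² = 13
right sensor world pos = (-10, -1); dR² = 45
sL = 60/13 = 60/13
sR = 60/45 = 4/3
mL = 0·sL + -1/2·sR = -2/3
mR = 1·sL + -1·sR = 128/39

60/13 4/3 -2/3 128/39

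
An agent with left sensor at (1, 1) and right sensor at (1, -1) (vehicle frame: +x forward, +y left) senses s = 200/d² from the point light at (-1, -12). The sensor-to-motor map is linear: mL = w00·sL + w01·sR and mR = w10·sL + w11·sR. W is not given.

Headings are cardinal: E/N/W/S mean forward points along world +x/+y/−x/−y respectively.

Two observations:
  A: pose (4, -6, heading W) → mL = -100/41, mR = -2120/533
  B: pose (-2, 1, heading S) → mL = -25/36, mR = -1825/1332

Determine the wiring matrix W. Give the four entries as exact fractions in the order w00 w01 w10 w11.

-1/2 0 -1/2 -1/2

obs A: pose=(4,-6,W) → sL=200/41, sR=40/13, mL=-100/41, mR=-2120/533
obs B: pose=(-2,1,S) → sL=25/18, sR=50/37, mL=-25/36, mR=-1825/1332
sensor matrix S = [[200/41, 40/13], [25/18, 50/37]]; det S = 411500/177489
solve [mL_A; mL_B] = S·[w00; w01] and [mR_A; mR_B] = S·[w10; w11]:
  w00 = -1/2, w01 = 0, w10 = -1/2, w11 = -1/2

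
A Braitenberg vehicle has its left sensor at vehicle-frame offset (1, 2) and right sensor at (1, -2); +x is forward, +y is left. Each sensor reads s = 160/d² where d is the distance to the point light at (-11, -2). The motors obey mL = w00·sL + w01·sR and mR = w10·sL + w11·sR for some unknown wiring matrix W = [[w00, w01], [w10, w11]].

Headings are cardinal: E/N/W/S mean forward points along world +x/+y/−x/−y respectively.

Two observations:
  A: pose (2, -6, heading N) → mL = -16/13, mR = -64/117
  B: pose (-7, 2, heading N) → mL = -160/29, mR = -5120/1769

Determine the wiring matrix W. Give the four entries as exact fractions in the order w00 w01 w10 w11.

obs A: pose=(2,-6,N) → sL=16/13, sR=80/117, mL=-16/13, mR=-64/117
obs B: pose=(-7,2,N) → sL=160/29, sR=160/61, mL=-160/29, mR=-5120/1769
sensor matrix S = [[16/13, 80/117], [160/29, 160/61]]; det S = -112640/206973
solve [mL_A; mL_B] = S·[w00; w01] and [mR_A; mR_B] = S·[w10; w11]:
  w00 = -1, w01 = 0, w10 = -1, w11 = 1

-1 0 -1 1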